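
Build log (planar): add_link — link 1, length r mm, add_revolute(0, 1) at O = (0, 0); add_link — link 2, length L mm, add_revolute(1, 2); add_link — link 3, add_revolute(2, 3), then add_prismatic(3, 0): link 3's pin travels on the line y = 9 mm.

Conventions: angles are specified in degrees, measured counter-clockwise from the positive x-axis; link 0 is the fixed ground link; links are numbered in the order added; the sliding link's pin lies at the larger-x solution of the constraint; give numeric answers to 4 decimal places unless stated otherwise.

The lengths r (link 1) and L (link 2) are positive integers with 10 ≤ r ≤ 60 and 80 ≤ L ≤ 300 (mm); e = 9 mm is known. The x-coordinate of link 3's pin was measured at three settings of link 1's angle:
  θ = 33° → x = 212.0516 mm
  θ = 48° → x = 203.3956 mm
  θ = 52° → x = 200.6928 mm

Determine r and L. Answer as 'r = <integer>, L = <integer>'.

constraint per measurement: (x − r cos θ)² + (r sin θ − e)² = L²
subtracting the θ₁ and θ₂ equations cancels the r² and L² terms:
r = (x₁² − x₂²) / (2[(x₁cos θ₁ + e sin θ₁) − (x₂cos θ₂ + e sin θ₂)]) = 45.0001 → r = 45
L² = (x₁ − r cos θ₁)² + (r sin θ₁ − e)² = 30624.9942 → L = 175.0000 → L = 175
check at θ₃=52°: x = 200.6928 (printed 200.6928) ✓

r = 45, L = 175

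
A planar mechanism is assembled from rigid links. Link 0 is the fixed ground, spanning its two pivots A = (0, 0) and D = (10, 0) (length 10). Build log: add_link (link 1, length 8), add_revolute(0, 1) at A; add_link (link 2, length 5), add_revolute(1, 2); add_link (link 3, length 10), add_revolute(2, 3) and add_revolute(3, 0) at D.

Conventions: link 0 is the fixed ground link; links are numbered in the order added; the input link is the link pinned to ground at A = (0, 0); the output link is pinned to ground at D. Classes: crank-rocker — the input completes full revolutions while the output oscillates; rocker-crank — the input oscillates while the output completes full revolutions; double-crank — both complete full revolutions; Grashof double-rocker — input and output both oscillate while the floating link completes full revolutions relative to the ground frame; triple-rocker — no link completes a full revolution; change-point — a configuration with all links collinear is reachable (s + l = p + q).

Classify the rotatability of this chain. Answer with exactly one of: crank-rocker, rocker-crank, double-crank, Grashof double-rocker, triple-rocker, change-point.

lengths: ground=10, input=8, coupler=5, output=10
sorted: s=5 (shortest), l=10 (longest), p+q=18
s + l = 15 vs p + q = 18
s + l < p + q (Grashof) with shortest = coupler link → Grashof double-rocker

Grashof double-rocker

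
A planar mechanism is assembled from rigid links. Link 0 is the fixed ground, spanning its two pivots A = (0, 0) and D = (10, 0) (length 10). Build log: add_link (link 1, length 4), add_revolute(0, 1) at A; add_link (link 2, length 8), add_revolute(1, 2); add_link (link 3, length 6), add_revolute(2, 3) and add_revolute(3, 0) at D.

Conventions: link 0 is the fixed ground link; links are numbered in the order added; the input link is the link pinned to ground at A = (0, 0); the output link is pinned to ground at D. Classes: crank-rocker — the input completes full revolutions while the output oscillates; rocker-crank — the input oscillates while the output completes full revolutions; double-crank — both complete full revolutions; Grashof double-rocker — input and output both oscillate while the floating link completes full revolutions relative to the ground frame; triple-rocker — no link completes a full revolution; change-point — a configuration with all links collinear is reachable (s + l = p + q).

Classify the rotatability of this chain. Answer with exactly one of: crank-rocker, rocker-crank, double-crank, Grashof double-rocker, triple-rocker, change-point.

lengths: ground=10, input=4, coupler=8, output=6
sorted: s=4 (shortest), l=10 (longest), p+q=14
s + l = 14 vs p + q = 14
s + l = p + q → change-point (collinear configuration reachable)

change-point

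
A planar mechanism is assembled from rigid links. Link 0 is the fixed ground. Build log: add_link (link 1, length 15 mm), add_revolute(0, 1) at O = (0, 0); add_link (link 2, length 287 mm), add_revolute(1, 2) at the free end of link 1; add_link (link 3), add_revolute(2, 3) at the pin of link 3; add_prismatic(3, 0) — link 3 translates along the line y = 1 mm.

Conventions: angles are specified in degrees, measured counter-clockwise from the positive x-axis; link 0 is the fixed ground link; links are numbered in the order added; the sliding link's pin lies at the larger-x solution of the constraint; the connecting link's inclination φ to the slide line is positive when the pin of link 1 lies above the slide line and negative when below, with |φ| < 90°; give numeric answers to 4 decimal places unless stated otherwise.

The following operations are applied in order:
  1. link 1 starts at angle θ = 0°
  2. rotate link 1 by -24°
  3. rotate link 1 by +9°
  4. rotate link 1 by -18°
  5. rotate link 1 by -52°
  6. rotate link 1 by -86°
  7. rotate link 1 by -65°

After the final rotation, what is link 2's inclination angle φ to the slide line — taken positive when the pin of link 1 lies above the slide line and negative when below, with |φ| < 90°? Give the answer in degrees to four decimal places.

geometry: r = 15 mm, L = 287 mm, e = 1 mm; θ starts at 0°
rotate link 1 by -24°: θ ← 0° -24° = -24°
rotate link 1 by +9°: θ ← -24° +9° = -15°
rotate link 1 by -18°: θ ← -15° -18° = -33°
rotate link 1 by -52°: θ ← -33° -52° = -85°
rotate link 1 by -86°: θ ← -85° -86° = -171°
rotate link 1 by -65°: θ ← -171° -65° = -236°
h = r sin θ − e = 12.435564 − 1 = 11.435564
sin φ = h / L = 11.435564 / 287 = 0.03984517
φ = arcsin(0.03984517) = 2.283565°

2.2836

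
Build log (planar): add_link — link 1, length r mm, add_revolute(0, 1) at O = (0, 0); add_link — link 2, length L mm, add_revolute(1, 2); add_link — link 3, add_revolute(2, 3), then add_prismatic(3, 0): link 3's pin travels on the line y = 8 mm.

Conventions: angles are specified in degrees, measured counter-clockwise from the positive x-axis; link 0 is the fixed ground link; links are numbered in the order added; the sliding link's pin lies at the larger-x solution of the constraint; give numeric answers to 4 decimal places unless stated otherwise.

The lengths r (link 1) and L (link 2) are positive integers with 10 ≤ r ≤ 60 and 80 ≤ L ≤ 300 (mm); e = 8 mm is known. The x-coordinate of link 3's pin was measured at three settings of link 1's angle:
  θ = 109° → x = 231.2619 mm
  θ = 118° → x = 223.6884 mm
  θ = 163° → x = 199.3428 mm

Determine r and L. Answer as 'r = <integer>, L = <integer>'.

constraint per measurement: (x − r cos θ)² + (r sin θ − e)² = L²
subtracting the θ₁ and θ₂ equations cancels the r² and L² terms:
r = (x₁² − x₂²) / (2[(x₁cos θ₁ + e sin θ₁) − (x₂cos θ₂ + e sin θ₂)]) = 56.9997 → r = 57
L² = (x₁ − r cos θ₁)² + (r sin θ₁ − e)² = 64515.9856 → L = 254.0000 → L = 254
check at θ₃=163°: x = 199.3428 (printed 199.3428) ✓

r = 57, L = 254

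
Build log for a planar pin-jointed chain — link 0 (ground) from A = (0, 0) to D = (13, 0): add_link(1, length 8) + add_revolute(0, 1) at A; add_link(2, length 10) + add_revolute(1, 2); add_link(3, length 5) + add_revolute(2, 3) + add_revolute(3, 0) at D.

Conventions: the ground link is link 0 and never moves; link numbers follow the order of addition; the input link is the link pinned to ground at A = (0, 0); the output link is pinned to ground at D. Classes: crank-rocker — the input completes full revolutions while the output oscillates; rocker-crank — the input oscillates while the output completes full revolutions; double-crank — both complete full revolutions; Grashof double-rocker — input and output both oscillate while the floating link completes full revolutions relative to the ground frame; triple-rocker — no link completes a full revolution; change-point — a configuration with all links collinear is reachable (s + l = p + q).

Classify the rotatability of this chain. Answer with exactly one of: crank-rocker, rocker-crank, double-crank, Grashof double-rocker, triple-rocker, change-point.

lengths: ground=13, input=8, coupler=10, output=5
sorted: s=5 (shortest), l=13 (longest), p+q=18
s + l = 18 vs p + q = 18
s + l = p + q → change-point (collinear configuration reachable)

change-point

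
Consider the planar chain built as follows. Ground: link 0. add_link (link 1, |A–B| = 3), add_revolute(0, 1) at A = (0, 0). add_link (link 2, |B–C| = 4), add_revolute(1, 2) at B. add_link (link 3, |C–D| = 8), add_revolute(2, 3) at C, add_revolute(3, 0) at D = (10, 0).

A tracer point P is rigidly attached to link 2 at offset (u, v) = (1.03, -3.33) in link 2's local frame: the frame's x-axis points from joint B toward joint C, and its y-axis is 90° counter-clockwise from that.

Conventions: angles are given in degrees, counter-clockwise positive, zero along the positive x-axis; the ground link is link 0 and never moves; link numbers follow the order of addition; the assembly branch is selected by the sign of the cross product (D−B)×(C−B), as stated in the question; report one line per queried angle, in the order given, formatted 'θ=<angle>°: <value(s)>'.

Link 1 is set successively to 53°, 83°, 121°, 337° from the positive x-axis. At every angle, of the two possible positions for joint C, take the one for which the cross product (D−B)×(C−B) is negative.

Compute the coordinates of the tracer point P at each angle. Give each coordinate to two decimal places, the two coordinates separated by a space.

A=(0,0), D=(10.00,0)
θ=53°: B = A + 3.00·(cos53°, sin53°) = (1.8054, 2.3959)
θ=53°: |BD| = 8.5376
θ=53°: circle(B,4.00) ∩ circle(D,8.00): a=1.4577, h=3.7249
θ=53°:   candidates: C₊=(4.2499,5.5621) cross=31.802; C₋=(2.1593,-1.5884) cross=-31.802
θ=53°:   branch - wants cross < 0 → take C=(2.1593,-1.5884) (cross=-31.802)
θ=53°: ex = (C−B)/|BC| = (0.0885,-0.9961); ey = (0.9961,0.0885)
θ=53°: P = B + 1.03·ex + -3.33·ey = (-1.4204,1.0754)
θ=83°: B = A + 3.00·(cos83°, sin83°) = (0.3656, 2.9776)
θ=83°: |BD| = 10.0840
θ=83°: circle(B,4.00) ∩ circle(D,8.00): a=2.6620, h=2.9856
θ=83°:   candidates: C₊=(3.7905,5.0440) cross=30.107; C₋=(2.0273,-0.6609) cross=-30.107
θ=83°:   branch - wants cross < 0 → take C=(2.0273,-0.6609) (cross=-30.107)
θ=83°: ex = (C−B)/|BC| = (0.4154,-0.9096); ey = (0.9096,0.4154)
θ=83°: P = B + 1.03·ex + -3.33·ey = (-2.2355,0.6573)
θ=121°: B = A + 3.00·(cos121°, sin121°) = (-1.5451, 2.5715)
θ=121°: |BD| = 11.8280
θ=121°: circle(B,4.00) ∩ circle(D,8.00): a=3.8849, h=0.9525
θ=121°:   candidates: C₊=(2.4540,2.6566) cross=11.266; C₋=(2.0398,0.7972) cross=-11.266
θ=121°:   branch - wants cross < 0 → take C=(2.0398,0.7972) (cross=-11.266)
θ=121°: ex = (C−B)/|BC| = (0.8962,-0.4436); ey = (0.4436,0.8962)
θ=121°: P = B + 1.03·ex + -3.33·ey = (-2.0991,-0.8698)
θ=337°: B = A + 3.00·(cos337°, sin337°) = (2.7615, -1.1722)
θ=337°: |BD| = 7.3328
θ=337°: circle(B,4.00) ∩ circle(D,8.00): a=0.3934, h=3.9806
θ=337°:   candidates: C₊=(2.5135,2.8201) cross=29.189; C₋=(3.7862,-5.0387) cross=-29.189
θ=337°:   branch - wants cross < 0 → take C=(3.7862,-5.0387) (cross=-29.189)
θ=337°: ex = (C−B)/|BC| = (0.2562,-0.9666); ey = (0.9666,0.2562)
θ=337°: P = B + 1.03·ex + -3.33·ey = (-0.1935,-3.0209)

θ=53°: -1.42 1.08
θ=83°: -2.24 0.66
θ=121°: -2.10 -0.87
θ=337°: -0.19 -3.02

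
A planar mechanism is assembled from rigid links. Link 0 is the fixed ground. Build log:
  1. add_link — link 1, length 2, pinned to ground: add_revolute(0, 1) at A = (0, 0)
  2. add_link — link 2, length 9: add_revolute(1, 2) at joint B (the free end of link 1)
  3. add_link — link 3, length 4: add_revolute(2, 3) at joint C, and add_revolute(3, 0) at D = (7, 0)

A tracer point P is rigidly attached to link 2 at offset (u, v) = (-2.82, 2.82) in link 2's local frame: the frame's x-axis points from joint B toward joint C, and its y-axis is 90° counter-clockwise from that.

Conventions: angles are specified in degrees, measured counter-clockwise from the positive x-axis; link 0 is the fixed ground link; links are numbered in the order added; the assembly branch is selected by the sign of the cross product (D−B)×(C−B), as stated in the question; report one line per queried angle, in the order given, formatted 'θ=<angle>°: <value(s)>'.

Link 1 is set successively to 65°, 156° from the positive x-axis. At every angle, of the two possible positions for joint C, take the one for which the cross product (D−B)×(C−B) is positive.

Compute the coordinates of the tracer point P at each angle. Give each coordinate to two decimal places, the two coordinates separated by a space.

A=(0,0), D=(7.00,0)
θ=65°: B = A + 2.00·(cos65°, sin65°) = (0.8452, 1.8126)
θ=65°: |BD| = 6.4161
θ=65°: circle(B,9.00) ∩ circle(D,4.00): a=8.2734, h=3.5427
θ=65°:   candidates: C₊=(9.7825,2.8736) cross=22.730; C₋=(7.7808,-3.9231) cross=-22.730
θ=65°:   branch + wants cross > 0 → take C=(9.7825,2.8736) (cross=22.730)
θ=65°: ex = (C−B)/|BC| = (0.9930,0.1179); ey = (-0.1179,0.9930)
θ=65°: P = B + -2.82·ex + 2.82·ey = (-2.2876,4.2805)
θ=156°: B = A + 2.00·(cos156°, sin156°) = (-1.8271, 0.8135)
θ=156°: |BD| = 8.8645
θ=156°: circle(B,9.00) ∩ circle(D,4.00): a=8.0986, h=3.9260
θ=156°:   candidates: C₊=(6.5976,3.9797) cross=34.802; C₋=(5.8770,-3.8391) cross=-34.802
θ=156°:   branch + wants cross > 0 → take C=(6.5976,3.9797) (cross=34.802)
θ=156°: ex = (C−B)/|BC| = (0.9361,0.3518); ey = (-0.3518,0.9361)
θ=156°: P = B + -2.82·ex + 2.82·ey = (-5.4589,2.4611)

θ=65°: -2.29 4.28
θ=156°: -5.46 2.46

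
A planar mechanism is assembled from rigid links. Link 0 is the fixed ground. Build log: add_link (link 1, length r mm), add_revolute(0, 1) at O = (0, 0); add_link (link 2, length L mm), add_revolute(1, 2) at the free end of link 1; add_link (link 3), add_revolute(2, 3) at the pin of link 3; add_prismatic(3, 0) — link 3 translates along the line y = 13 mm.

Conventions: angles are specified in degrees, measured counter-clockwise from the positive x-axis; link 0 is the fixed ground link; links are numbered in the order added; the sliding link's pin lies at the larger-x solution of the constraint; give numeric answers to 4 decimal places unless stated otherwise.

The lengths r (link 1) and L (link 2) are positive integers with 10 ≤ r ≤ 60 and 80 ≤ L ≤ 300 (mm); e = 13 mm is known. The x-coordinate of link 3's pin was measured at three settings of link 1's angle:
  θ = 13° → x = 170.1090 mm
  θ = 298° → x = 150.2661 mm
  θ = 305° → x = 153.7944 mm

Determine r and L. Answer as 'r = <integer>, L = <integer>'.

constraint per measurement: (x − r cos θ)² + (r sin θ − e)² = L²
subtracting the θ₁ and θ₂ equations cancels the r² and L² terms:
r = (x₁² − x₂²) / (2[(x₁cos θ₁ + e sin θ₁) − (x₂cos θ₂ + e sin θ₂)]) = 29.0001 → r = 29
L² = (x₁ − r cos θ₁)² + (r sin θ₁ − e)² = 20164.0100 → L = 142.0000 → L = 142
check at θ₃=305°: x = 153.7944 (printed 153.7944) ✓

r = 29, L = 142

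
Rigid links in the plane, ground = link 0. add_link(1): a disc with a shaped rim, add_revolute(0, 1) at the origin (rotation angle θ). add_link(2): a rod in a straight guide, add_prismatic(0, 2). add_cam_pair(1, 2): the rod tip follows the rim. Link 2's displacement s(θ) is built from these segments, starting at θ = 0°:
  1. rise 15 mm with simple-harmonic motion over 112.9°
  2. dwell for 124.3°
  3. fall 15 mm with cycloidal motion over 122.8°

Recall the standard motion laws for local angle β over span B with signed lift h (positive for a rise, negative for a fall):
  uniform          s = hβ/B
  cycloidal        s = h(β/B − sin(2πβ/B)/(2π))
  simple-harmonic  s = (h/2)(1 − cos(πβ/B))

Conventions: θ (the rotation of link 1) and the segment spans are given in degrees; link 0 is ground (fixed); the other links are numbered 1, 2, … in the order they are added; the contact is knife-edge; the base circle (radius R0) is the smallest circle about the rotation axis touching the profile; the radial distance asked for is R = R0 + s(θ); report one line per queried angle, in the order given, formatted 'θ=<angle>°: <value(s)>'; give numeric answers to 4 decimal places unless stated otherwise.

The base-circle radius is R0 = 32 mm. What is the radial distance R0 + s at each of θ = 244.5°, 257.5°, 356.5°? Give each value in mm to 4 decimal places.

segment 1 (0° to 112.9°, simple-harmonic, h = 15) is passed completely: s = 0.0000 + (15) = 15.0000
segment 2 (112.9° to 237.2°, dwell): s unchanged at 15.0000
θ = 244.5° falls in segment 3 (237.2° to 360°, cycloidal, h = -15): β = 244.5 − 237.2 = 7.3°, B = 122.8°; Δs = -15·(0.0594 − sin(2π·0.0594)/(2π)) = -0.0206; s = 15.0000 − 0.0206 = 14.9794
θ = 257.5° falls in segment 3 (237.2° to 360°, cycloidal, h = -15): β = 257.5 − 237.2 = 20.3°, B = 122.8°; Δs = -15·(0.1653 − sin(2π·0.1653)/(2π)) = -0.4224; s = 15.0000 − 0.4224 = 14.5776
θ = 356.5° falls in segment 3 (237.2° to 360°, cycloidal, h = -15): β = 356.5 − 237.2 = 119.3°, B = 122.8°; Δs = -15·(0.9715 − sin(2π·0.9715)/(2π)) = -14.9977; s = 15.0000 − 14.9977 = 0.0023
θ=244.5°: R = R0 + s = 32 + 14.9794 = 46.9794
θ=257.5°: R = R0 + s = 32 + 14.5776 = 46.5776
θ=356.5°: R = R0 + s = 32 + 0.0023 = 32.0023

θ=244.5°: 46.9794
θ=257.5°: 46.5776
θ=356.5°: 32.0023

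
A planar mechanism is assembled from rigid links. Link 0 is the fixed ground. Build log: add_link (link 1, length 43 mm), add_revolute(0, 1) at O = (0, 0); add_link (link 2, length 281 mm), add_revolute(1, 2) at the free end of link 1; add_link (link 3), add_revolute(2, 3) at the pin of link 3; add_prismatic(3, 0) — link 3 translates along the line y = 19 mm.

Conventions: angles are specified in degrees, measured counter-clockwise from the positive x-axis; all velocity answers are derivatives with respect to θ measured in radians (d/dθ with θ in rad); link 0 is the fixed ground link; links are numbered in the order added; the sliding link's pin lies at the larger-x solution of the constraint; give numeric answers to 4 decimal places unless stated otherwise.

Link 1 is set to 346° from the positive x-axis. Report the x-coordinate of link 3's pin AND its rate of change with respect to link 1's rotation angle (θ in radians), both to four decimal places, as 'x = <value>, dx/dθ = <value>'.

geometry: r = 43 mm, L = 281 mm, e = 19 mm
crank pin P = (r cos θ, r sin θ) = (41.722716, -10.402642)
h = r sin θ − e = -10.402642 − 19 = -29.402642
x = r cos θ + √(L² − h²) = 41.722716 + 279.457483 = 321.180199
dx/dθ = −r sin θ − h·r cos θ/√(L² − h²) (θ in radians; h = -29.402642) = 14.792426

x = 321.1802, dx/dθ = 14.7924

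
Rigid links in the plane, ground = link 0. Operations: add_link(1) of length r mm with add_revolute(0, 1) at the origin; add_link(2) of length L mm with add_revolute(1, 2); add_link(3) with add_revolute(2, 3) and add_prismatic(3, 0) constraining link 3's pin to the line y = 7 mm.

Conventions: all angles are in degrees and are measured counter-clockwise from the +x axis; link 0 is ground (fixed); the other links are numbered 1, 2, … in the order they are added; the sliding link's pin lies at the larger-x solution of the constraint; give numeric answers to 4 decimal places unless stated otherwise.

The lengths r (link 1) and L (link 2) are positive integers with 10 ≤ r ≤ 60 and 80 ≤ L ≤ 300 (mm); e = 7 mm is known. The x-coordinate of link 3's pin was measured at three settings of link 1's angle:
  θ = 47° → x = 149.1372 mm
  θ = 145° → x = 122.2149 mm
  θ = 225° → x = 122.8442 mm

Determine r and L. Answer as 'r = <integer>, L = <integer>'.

constraint per measurement: (x − r cos θ)² + (r sin θ − e)² = L²
subtracting the θ₁ and θ₂ equations cancels the r² and L² terms:
r = (x₁² − x₂²) / (2[(x₁cos θ₁ + e sin θ₁) − (x₂cos θ₂ + e sin θ₂)]) = 18.0000 → r = 18
L² = (x₁ − r cos θ₁)² + (r sin θ₁ − e)² = 18768.9956 → L = 137.0000 → L = 137
check at θ₃=225°: x = 122.8442 (printed 122.8442) ✓

r = 18, L = 137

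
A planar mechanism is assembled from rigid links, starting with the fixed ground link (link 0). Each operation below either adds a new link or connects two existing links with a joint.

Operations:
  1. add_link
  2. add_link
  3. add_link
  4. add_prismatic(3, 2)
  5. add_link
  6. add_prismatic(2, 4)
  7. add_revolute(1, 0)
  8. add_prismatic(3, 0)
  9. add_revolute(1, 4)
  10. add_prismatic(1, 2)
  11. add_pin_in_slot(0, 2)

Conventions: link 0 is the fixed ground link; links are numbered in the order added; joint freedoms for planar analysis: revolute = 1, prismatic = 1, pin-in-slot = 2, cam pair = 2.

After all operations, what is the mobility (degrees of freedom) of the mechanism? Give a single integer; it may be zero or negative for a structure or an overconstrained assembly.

ground; <1,0,0>
#1 <2,0,0>
#2 <3,0,0>
#3 <4,0,0>
P:3↔2 J1 <4,1,0>
#4 <5,1,0>
P:2↔4 J1 <5,2,0>
R:1↔0 J1 <5,3,0>
P:3↔0 J1 <5,4,0>
R:1↔4 J1 <5,5,0>
P:1↔2 J1 <5,6,0>
PS:0↔2 J2 <5,6,1>
3×4 − 2×6 − 1×1 = -1

M = -1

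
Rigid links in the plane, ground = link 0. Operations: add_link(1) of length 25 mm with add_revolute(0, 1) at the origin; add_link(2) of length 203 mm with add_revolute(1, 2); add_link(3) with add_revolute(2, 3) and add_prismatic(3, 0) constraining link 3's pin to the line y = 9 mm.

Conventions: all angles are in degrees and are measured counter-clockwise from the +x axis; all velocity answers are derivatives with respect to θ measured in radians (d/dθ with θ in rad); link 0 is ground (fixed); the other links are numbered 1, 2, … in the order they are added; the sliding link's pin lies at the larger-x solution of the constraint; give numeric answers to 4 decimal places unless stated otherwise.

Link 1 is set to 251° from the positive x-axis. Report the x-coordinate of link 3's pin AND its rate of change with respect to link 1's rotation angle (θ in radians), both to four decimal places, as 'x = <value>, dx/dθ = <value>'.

geometry: r = 25 mm, L = 203 mm, e = 9 mm
crank pin P = (r cos θ, r sin θ) = (-8.139204, -23.637964)
h = r sin θ − e = -23.637964 − 9 = -32.637964
x = r cos θ + √(L² − h²) = -8.139204 + 200.359086 = 192.219882
dx/dθ = −r sin θ − h·r cos θ/√(L² − h²) (θ in radians; h = -32.637964) = 22.312110

x = 192.2199, dx/dθ = 22.3121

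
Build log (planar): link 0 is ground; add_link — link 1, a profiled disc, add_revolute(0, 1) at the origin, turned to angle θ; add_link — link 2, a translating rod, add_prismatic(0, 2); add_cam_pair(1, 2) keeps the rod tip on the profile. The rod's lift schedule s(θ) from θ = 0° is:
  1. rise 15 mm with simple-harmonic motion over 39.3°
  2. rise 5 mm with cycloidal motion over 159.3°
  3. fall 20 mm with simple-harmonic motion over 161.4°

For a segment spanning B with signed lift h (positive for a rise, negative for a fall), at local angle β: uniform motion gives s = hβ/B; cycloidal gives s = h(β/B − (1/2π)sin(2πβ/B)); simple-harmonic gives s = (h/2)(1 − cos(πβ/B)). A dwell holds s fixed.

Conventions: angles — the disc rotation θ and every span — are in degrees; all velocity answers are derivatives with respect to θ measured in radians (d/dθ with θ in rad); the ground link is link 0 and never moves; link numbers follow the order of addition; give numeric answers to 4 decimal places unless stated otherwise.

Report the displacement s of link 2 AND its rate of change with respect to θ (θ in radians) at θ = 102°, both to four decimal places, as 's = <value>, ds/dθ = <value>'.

seg 1 [0°–39.3°] simple-harmonic, h=15: full span → s += 15 → s = 15.0000
seg 2 [39.3°–198.6°] cycloidal, h=5: θ=102° here. β=62.7, B=159.3. 5·(0.3936 − sin(2π·0.3936)/(2π)) = 1.4747 → s = 16.4747
velocity in seg [39.3°–198.6°] (cycloidal), θ in radians: β = 62.7° = 1.0943 rad, B = 159.3° = 2.7803 rad; ds/dθ = (h/B)(1 − cos(2πβ/B)) = (5/2.7803)(1 − cos(2π·0.3936)) = 3.209573 mm/rad

s = 16.4747, ds/dθ = 3.2096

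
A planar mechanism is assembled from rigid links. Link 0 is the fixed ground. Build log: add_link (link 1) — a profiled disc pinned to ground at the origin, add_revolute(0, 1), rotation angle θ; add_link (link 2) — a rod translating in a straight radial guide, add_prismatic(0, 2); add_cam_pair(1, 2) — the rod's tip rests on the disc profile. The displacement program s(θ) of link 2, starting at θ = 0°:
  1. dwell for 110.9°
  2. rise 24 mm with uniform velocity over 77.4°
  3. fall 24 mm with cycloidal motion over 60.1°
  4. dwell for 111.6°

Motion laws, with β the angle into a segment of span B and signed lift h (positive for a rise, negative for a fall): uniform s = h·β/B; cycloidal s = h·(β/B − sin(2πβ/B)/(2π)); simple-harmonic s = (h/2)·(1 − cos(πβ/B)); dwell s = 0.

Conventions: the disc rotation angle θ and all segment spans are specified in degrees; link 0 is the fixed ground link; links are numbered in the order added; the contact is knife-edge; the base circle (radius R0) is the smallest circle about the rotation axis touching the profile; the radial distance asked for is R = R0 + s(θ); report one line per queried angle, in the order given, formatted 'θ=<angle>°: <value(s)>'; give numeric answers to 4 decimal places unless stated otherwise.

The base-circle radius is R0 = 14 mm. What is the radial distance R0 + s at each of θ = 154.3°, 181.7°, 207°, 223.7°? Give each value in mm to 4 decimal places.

seg 1 [0°–110.9°] dwell: s stays 0.0000
seg 2 [110.9°–188.3°] uniform, h=24: θ=154.3° here. β=43.4, B=77.4. 24·43.4/77.4 = 13.4574 → s = 13.4574
seg 2 [110.9°–188.3°] uniform, h=24: θ=181.7° here. β=70.8, B=77.4. 24·70.8/77.4 = 21.9535 → s = 21.9535
seg 2 [110.9°–188.3°] uniform, h=24: full span → s += 24 → s = 24.0000
seg 3 [188.3°–248.4°] cycloidal, h=-24: θ=207° here. β=18.7, B=60.1. -24·(0.3111 − sin(2π·0.3111)/(2π)) = -3.9263 → s = 20.0737
seg 3 [188.3°–248.4°] cycloidal, h=-24: θ=223.7° here. β=35.4, B=60.1. -24·(0.5890 − sin(2π·0.5890)/(2π)) = -16.1632 → s = 7.8368
θ=154.3°: R = R0 + s = 14 + 13.4574 = 27.4574
θ=181.7°: R = R0 + s = 14 + 21.9535 = 35.9535
θ=207°: R = R0 + s = 14 + 20.0737 = 34.0737
θ=223.7°: R = R0 + s = 14 + 7.8368 = 21.8368

θ=154.3°: 27.4574
θ=181.7°: 35.9535
θ=207°: 34.0737
θ=223.7°: 21.8368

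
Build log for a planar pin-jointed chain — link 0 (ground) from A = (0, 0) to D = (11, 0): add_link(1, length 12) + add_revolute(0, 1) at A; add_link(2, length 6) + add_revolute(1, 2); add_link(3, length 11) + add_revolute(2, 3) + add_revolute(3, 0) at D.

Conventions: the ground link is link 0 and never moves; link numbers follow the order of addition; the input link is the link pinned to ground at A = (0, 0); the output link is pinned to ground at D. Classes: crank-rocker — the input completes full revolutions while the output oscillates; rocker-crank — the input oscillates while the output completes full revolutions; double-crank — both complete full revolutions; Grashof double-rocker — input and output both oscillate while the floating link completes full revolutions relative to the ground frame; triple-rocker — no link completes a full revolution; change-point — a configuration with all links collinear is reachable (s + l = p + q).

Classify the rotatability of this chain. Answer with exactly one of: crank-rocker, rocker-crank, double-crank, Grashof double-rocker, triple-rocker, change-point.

lengths: ground=11, input=12, coupler=6, output=11
sorted: s=6 (shortest), l=12 (longest), p+q=22
s + l = 18 vs p + q = 22
s + l < p + q (Grashof) with shortest = coupler link → Grashof double-rocker

Grashof double-rocker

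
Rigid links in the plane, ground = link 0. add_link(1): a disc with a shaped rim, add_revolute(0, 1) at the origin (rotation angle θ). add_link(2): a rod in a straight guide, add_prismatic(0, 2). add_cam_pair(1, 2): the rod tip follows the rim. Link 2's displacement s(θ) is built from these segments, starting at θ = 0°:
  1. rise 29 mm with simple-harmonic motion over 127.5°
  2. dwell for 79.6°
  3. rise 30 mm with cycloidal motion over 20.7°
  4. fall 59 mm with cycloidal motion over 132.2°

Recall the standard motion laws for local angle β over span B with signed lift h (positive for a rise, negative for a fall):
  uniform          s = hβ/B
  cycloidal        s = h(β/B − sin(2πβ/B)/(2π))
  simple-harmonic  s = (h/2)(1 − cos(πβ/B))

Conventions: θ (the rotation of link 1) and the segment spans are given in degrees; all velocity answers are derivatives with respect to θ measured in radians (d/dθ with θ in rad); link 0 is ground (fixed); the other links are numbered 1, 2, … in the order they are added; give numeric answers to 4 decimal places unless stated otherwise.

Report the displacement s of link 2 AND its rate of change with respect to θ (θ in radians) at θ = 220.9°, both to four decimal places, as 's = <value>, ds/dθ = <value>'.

segment 1 (0° to 127.5°, simple-harmonic, h = 29) is passed completely: s = 0.0000 + (29) = 29.0000
segment 2 (127.5° to 207.1°, dwell): s unchanged at 29.0000
θ = 220.9° falls in segment 3 (207.1° to 227.8°, cycloidal, h = 30): β = 220.9 − 207.1 = 13.8°, B = 20.7°; Δs = 30·(0.6667 − sin(2π·0.6667)/(2π)) = 24.1350; s = 29.0000 + 24.1350 = 53.1350
velocity in seg [207.1°–227.8°] (cycloidal), θ in radians: β = 13.8° = 0.2409 rad, B = 20.7° = 0.3613 rad; ds/dθ = (h/B)(1 − cos(2πβ/B)) = (30/0.3613)(1 − cos(2π·0.6667)) = 124.556042 mm/rad

s = 53.1350, ds/dθ = 124.5560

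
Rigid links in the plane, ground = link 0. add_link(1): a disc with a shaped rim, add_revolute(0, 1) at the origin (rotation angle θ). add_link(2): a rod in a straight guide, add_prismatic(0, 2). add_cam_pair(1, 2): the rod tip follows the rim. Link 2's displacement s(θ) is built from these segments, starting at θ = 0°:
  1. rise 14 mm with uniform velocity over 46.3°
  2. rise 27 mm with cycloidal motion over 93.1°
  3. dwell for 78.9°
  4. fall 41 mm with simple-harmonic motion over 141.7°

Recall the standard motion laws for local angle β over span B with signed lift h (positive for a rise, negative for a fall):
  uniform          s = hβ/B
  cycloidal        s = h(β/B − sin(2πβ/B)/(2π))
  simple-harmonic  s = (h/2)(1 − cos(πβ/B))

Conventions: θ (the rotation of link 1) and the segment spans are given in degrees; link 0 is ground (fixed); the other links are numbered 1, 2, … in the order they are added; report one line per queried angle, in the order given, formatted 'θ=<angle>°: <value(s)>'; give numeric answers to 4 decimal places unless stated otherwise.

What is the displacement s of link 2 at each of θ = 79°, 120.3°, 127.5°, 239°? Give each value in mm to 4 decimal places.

segment 1 (0° to 46.3°, uniform, h = 14) is passed completely: s = 0.0000 + (14) = 14.0000
θ = 79° falls in segment 2 (46.3° to 139.4°, cycloidal, h = 27): β = 79 − 46.3 = 32.7°, B = 93.1°; Δs = 27·(0.3512 − sin(2π·0.3512)/(2π)) = 6.0266; s = 14.0000 + 6.0266 = 20.0266
θ = 120.3° falls in segment 2 (46.3° to 139.4°, cycloidal, h = 27): β = 120.3 − 46.3 = 74°, B = 93.1°; Δs = 27·(0.7948 − sin(2π·0.7948)/(2π)) = 25.5885; s = 14.0000 + 25.5885 = 39.5885
θ = 127.5° falls in segment 2 (46.3° to 139.4°, cycloidal, h = 27): β = 127.5 − 46.3 = 81.2°, B = 93.1°; Δs = 27·(0.8722 − sin(2π·0.8722)/(2π)) = 26.6408; s = 14.0000 + 26.6408 = 40.6408
segment 2 (46.3° to 139.4°, cycloidal, h = 27) is passed completely: s = 14.0000 + (27) = 41.0000
segment 3 (139.4° to 218.3°, dwell): s unchanged at 41.0000
θ = 239° falls in segment 4 (218.3° to 360°, simple-harmonic, h = -41): β = 239 − 218.3 = 20.7°, B = 141.7°; Δs = -41/2·(1 − cos(π·0.1461)) = -2.1212; s = 41.0000 − 2.1212 = 38.8788

θ=79°: 20.0266
θ=120.3°: 39.5885
θ=127.5°: 40.6408
θ=239°: 38.8788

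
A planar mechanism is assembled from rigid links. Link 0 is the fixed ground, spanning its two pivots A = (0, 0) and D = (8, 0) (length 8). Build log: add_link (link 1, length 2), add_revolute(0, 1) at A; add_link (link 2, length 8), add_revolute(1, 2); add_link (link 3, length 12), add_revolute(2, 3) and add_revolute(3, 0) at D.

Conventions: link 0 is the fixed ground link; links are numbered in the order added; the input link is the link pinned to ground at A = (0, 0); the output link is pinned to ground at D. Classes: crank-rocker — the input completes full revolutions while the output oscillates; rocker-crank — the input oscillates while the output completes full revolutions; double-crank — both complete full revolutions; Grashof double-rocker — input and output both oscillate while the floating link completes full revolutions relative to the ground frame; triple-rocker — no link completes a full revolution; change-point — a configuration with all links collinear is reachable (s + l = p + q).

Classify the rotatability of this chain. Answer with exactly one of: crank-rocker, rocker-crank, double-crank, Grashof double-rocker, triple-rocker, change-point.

lengths: ground=8, input=2, coupler=8, output=12
sorted: s=2 (shortest), l=12 (longest), p+q=16
s + l = 14 vs p + q = 16
s + l < p + q (Grashof) with shortest = input link → crank-rocker

crank-rocker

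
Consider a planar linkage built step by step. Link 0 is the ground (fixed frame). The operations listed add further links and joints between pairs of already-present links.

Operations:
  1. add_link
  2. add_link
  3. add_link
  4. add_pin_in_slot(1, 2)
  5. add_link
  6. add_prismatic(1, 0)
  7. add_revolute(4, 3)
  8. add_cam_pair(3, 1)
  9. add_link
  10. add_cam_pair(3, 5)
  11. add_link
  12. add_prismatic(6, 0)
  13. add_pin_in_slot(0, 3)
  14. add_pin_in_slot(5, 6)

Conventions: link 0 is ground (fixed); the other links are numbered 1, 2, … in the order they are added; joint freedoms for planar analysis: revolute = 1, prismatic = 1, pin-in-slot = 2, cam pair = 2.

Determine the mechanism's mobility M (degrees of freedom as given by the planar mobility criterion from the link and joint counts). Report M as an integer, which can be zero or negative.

(L,J1,J2)=(1,0,0); link0 fixed
link1: (2,0,0)
link2: (3,0,0)
link3: (4,0,0)
PS 1-2 [J2]: (4,0,1)
link4: (5,0,1)
P 1-0 [J1]: (5,1,1)
R 4-3 [J1]: (5,2,1)
C 3-1 [J2]: (5,2,2)
link5: (6,2,2)
C 3-5 [J2]: (6,2,3)
link6: (7,2,3)
P 6-0 [J1]: (7,3,3)
PS 0-3 [J2]: (7,3,4)
PS 5-6 [J2]: (7,3,5)
Grübler: 3·6 − 2·3 − 5 = 7

M = 7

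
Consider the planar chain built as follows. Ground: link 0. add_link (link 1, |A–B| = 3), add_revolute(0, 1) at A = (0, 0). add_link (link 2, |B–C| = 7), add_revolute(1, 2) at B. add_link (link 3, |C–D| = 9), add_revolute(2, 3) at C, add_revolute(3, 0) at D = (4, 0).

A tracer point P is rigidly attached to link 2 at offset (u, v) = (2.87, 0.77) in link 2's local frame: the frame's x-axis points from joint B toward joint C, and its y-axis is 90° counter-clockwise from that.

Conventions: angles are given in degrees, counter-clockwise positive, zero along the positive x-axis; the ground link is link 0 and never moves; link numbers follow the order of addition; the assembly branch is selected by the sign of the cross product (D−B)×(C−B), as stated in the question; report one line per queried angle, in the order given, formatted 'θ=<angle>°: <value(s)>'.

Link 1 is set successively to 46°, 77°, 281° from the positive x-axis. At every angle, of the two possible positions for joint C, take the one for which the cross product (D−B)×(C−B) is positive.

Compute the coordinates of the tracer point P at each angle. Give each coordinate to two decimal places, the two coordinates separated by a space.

A=(0,0), D=(4.00,0)
θ=46°: B = A + 3.00·(cos46°, sin46°) = (2.0840, 2.1580)
θ=46°: |BD| = 2.8859
θ=46°: circle(B,7.00) ∩ circle(D,9.00): a=-4.1013, h=5.6727
θ=46°:   candidates: C₊=(3.6029,8.9912) cross=16.370; C₋=(-4.8810,1.4587) cross=-16.370
θ=46°:   branch + wants cross > 0 → take C=(3.6029,8.9912) (cross=16.370)
θ=46°: ex = (C−B)/|BC| = (0.2170,0.9762); ey = (-0.9762,0.2170)
θ=46°: P = B + 2.87·ex + 0.77·ey = (1.9551,5.1267)
θ=77°: B = A + 3.00·(cos77°, sin77°) = (0.6749, 2.9231)
θ=77°: |BD| = 4.4273
θ=77°: circle(B,7.00) ∩ circle(D,9.00): a=-1.4003, h=6.8585
θ=77°:   candidates: C₊=(4.1515,8.9987) cross=30.365; C₋=(-4.9051,-1.3035) cross=-30.365
θ=77°:   branch + wants cross > 0 → take C=(4.1515,8.9987) (cross=30.365)
θ=77°: ex = (C−B)/|BC| = (0.4967,0.8679); ey = (-0.8679,0.4967)
θ=77°: P = B + 2.87·ex + 0.77·ey = (1.4320,5.7965)
θ=281°: B = A + 3.00·(cos281°, sin281°) = (0.5724, -2.9449)
θ=281°: |BD| = 4.5189
θ=281°: circle(B,7.00) ∩ circle(D,9.00): a=-1.2812, h=6.8818
θ=281°:   candidates: C₊=(-4.8841,1.4399) cross=31.098; C₋=(4.0853,-8.9996) cross=-31.098
θ=281°:   branch + wants cross > 0 → take C=(-4.8841,1.4399) (cross=31.098)
θ=281°: ex = (C−B)/|BC| = (-0.7795,0.6264); ey = (-0.6264,-0.7795)
θ=281°: P = B + 2.87·ex + 0.77·ey = (-2.1471,-1.7473)

θ=46°: 1.96 5.13
θ=77°: 1.43 5.80
θ=281°: -2.15 -1.75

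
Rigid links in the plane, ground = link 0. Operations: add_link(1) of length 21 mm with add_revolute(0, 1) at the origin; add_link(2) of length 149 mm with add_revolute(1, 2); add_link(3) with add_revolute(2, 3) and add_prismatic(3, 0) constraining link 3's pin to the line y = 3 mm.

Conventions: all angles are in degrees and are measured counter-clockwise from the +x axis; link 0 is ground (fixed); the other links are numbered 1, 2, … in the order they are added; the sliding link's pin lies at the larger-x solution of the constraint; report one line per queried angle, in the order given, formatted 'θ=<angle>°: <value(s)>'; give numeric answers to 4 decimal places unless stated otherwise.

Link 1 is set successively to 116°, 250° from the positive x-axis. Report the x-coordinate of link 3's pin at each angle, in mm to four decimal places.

geometry: r = 21 mm, L = 149 mm, e = 3 mm
θ=116°: crank pin P = (r cos θ, r sin θ) = (-9.205794, 18.874675)
θ=116°: h = r sin θ − e = 18.874675 − 3 = 15.874675
θ=116°: x = r cos θ + √(L² − h²) = -9.205794 + 148.151931 = 138.946137
θ=250°: crank pin P = (r cos θ, r sin θ) = (-7.182423, -19.733545)
θ=250°: h = r sin θ − e = -19.733545 − 3 = -22.733545
θ=250°: x = r cos θ + √(L² − h²) = -7.182423 + 147.255512 = 140.073089

θ=116°: 138.9461
θ=250°: 140.0731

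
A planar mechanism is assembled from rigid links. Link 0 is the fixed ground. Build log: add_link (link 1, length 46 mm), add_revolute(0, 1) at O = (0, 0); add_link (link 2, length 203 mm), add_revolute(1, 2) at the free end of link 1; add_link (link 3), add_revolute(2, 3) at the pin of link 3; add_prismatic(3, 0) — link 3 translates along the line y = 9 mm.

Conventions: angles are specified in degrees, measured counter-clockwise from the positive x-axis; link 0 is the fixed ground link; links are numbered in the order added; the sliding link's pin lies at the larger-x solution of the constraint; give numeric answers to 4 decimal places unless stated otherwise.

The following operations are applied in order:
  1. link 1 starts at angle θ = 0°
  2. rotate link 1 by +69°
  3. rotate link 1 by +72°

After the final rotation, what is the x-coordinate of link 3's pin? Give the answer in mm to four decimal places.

geometry: r = 46 mm, L = 203 mm, e = 9 mm; θ starts at 0°
rotate link 1 by +69°: θ ← 0° +69° = 69°
rotate link 1 by +72°: θ ← 69° +72° = 141°
crank pin P = (r cos θ, r sin θ) = (-35.748714, 28.948738)
h = r sin θ − e = 28.948738 − 9 = 19.948738
x = r cos θ + √(L² − h²) = -35.748714 + 202.017444 = 166.268730

166.2687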